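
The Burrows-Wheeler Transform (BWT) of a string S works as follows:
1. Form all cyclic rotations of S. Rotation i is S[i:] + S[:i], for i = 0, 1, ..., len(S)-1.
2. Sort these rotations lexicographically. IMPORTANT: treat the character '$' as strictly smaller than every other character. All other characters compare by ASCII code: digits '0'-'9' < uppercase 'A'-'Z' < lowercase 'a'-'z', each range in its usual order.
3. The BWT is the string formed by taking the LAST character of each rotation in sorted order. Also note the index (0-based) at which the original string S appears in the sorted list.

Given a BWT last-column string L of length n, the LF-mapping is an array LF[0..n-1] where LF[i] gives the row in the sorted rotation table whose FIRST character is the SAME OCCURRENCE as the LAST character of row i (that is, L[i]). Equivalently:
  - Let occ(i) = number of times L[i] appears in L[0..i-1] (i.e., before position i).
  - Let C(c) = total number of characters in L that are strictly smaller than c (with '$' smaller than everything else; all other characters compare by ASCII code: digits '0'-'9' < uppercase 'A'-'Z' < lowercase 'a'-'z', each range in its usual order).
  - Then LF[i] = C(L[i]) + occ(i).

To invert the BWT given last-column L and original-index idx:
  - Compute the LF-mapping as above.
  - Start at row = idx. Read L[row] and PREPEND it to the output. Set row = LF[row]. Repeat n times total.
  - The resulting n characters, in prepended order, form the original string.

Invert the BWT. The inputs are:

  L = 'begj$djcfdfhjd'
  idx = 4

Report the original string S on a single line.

Answer: dgcffhjddjjeb$

Derivation:
LF mapping: 1 6 9 11 0 3 12 2 7 4 8 10 13 5
Walk LF starting at row 4, prepending L[row]:
  step 1: row=4, L[4]='$', prepend. Next row=LF[4]=0
  step 2: row=0, L[0]='b', prepend. Next row=LF[0]=1
  step 3: row=1, L[1]='e', prepend. Next row=LF[1]=6
  step 4: row=6, L[6]='j', prepend. Next row=LF[6]=12
  step 5: row=12, L[12]='j', prepend. Next row=LF[12]=13
  step 6: row=13, L[13]='d', prepend. Next row=LF[13]=5
  step 7: row=5, L[5]='d', prepend. Next row=LF[5]=3
  step 8: row=3, L[3]='j', prepend. Next row=LF[3]=11
  step 9: row=11, L[11]='h', prepend. Next row=LF[11]=10
  step 10: row=10, L[10]='f', prepend. Next row=LF[10]=8
  step 11: row=8, L[8]='f', prepend. Next row=LF[8]=7
  step 12: row=7, L[7]='c', prepend. Next row=LF[7]=2
  step 13: row=2, L[2]='g', prepend. Next row=LF[2]=9
  step 14: row=9, L[9]='d', prepend. Next row=LF[9]=4
Reversed output: dgcffhjddjjeb$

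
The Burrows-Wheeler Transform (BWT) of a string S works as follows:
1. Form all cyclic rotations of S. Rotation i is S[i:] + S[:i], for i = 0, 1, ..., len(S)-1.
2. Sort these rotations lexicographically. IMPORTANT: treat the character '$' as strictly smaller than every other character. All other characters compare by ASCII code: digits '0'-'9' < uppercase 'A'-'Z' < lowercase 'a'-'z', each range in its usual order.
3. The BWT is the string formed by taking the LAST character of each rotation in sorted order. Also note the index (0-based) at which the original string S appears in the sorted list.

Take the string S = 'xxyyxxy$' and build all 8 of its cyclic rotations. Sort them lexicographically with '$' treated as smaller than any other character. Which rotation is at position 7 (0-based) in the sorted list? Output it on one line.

All 8 rotations (rotation i = S[i:]+S[:i]):
  rot[0] = xxyyxxy$
  rot[1] = xyyxxy$x
  rot[2] = yyxxy$xx
  rot[3] = yxxy$xxy
  rot[4] = xxy$xxyy
  rot[5] = xy$xxyyx
  rot[6] = y$xxyyxx
  rot[7] = $xxyyxxy
Sorted (with $ < everything):
  sorted[0] = $xxyyxxy
  sorted[1] = xxy$xxyy
  sorted[2] = xxyyxxy$
  sorted[3] = xy$xxyyx
  sorted[4] = xyyxxy$x
  sorted[5] = y$xxyyxx
  sorted[6] = yxxy$xxy
  sorted[7] = yyxxy$xx
sorted[7] = yyxxy$xx

Answer: yyxxy$xx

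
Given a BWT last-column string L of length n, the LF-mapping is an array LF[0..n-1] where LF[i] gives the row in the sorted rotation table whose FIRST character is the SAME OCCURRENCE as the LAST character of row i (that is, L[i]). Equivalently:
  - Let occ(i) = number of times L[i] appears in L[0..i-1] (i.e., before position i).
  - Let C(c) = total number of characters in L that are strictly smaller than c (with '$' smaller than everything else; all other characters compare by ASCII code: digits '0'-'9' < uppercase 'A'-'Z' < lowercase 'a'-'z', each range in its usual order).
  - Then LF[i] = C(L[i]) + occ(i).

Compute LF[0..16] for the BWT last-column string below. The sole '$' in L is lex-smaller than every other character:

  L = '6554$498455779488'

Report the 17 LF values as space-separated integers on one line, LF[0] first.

Char counts: '$':1, '4':4, '5':4, '6':1, '7':2, '8':3, '9':2
C (first-col start): C('$')=0, C('4')=1, C('5')=5, C('6')=9, C('7')=10, C('8')=12, C('9')=15
L[0]='6': occ=0, LF[0]=C('6')+0=9+0=9
L[1]='5': occ=0, LF[1]=C('5')+0=5+0=5
L[2]='5': occ=1, LF[2]=C('5')+1=5+1=6
L[3]='4': occ=0, LF[3]=C('4')+0=1+0=1
L[4]='$': occ=0, LF[4]=C('$')+0=0+0=0
L[5]='4': occ=1, LF[5]=C('4')+1=1+1=2
L[6]='9': occ=0, LF[6]=C('9')+0=15+0=15
L[7]='8': occ=0, LF[7]=C('8')+0=12+0=12
L[8]='4': occ=2, LF[8]=C('4')+2=1+2=3
L[9]='5': occ=2, LF[9]=C('5')+2=5+2=7
L[10]='5': occ=3, LF[10]=C('5')+3=5+3=8
L[11]='7': occ=0, LF[11]=C('7')+0=10+0=10
L[12]='7': occ=1, LF[12]=C('7')+1=10+1=11
L[13]='9': occ=1, LF[13]=C('9')+1=15+1=16
L[14]='4': occ=3, LF[14]=C('4')+3=1+3=4
L[15]='8': occ=1, LF[15]=C('8')+1=12+1=13
L[16]='8': occ=2, LF[16]=C('8')+2=12+2=14

Answer: 9 5 6 1 0 2 15 12 3 7 8 10 11 16 4 13 14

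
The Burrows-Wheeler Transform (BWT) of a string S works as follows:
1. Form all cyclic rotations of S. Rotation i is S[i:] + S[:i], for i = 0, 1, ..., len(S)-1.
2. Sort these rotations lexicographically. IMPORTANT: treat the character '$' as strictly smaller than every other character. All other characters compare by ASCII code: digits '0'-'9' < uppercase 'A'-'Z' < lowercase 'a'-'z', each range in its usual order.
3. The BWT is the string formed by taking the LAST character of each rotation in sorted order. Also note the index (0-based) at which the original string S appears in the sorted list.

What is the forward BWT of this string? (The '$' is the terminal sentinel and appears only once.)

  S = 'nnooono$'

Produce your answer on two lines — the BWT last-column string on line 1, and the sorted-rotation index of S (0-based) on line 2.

All 8 rotations (rotation i = S[i:]+S[:i]):
  rot[0] = nnooono$
  rot[1] = nooono$n
  rot[2] = ooono$nn
  rot[3] = oono$nno
  rot[4] = ono$nnoo
  rot[5] = no$nnooo
  rot[6] = o$nnooon
  rot[7] = $nnooono
Sorted (with $ < everything):
  sorted[0] = $nnooono  (last char: 'o')
  sorted[1] = nnooono$  (last char: '$')
  sorted[2] = no$nnooo  (last char: 'o')
  sorted[3] = nooono$n  (last char: 'n')
  sorted[4] = o$nnooon  (last char: 'n')
  sorted[5] = ono$nnoo  (last char: 'o')
  sorted[6] = oono$nno  (last char: 'o')
  sorted[7] = ooono$nn  (last char: 'n')
Last column: o$onnoon
Original string S is at sorted index 1

Answer: o$onnoon
1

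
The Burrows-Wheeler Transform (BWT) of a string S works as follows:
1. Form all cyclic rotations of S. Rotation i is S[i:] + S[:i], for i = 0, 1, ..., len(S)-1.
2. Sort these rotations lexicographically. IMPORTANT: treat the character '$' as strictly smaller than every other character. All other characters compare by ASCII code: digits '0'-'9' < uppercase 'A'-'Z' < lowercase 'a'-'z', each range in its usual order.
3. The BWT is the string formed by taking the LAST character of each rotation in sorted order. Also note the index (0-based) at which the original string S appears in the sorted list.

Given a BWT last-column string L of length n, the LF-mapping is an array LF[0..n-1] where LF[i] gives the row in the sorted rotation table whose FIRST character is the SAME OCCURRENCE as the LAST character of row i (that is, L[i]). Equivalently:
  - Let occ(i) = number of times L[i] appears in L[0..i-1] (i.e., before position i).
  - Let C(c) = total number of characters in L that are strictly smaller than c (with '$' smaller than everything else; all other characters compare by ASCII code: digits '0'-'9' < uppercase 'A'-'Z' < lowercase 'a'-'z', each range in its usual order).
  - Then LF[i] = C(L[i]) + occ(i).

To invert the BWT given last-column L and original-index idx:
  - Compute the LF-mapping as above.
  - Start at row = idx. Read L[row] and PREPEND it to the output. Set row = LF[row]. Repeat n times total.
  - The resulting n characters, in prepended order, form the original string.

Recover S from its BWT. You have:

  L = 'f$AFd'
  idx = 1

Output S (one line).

Answer: AFdf$

Derivation:
LF mapping: 4 0 1 2 3
Walk LF starting at row 1, prepending L[row]:
  step 1: row=1, L[1]='$', prepend. Next row=LF[1]=0
  step 2: row=0, L[0]='f', prepend. Next row=LF[0]=4
  step 3: row=4, L[4]='d', prepend. Next row=LF[4]=3
  step 4: row=3, L[3]='F', prepend. Next row=LF[3]=2
  step 5: row=2, L[2]='A', prepend. Next row=LF[2]=1
Reversed output: AFdf$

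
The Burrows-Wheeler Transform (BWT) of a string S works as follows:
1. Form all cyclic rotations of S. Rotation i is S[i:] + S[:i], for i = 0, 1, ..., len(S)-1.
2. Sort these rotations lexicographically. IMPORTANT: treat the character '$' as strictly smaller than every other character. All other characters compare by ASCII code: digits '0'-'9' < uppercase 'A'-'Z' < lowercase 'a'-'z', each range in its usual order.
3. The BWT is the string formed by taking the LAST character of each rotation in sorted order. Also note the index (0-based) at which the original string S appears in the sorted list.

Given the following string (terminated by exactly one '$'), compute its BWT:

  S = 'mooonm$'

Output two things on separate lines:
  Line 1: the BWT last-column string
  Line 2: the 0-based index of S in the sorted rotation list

All 7 rotations (rotation i = S[i:]+S[:i]):
  rot[0] = mooonm$
  rot[1] = ooonm$m
  rot[2] = oonm$mo
  rot[3] = onm$moo
  rot[4] = nm$mooo
  rot[5] = m$mooon
  rot[6] = $mooonm
Sorted (with $ < everything):
  sorted[0] = $mooonm  (last char: 'm')
  sorted[1] = m$mooon  (last char: 'n')
  sorted[2] = mooonm$  (last char: '$')
  sorted[3] = nm$mooo  (last char: 'o')
  sorted[4] = onm$moo  (last char: 'o')
  sorted[5] = oonm$mo  (last char: 'o')
  sorted[6] = ooonm$m  (last char: 'm')
Last column: mn$ooom
Original string S is at sorted index 2

Answer: mn$ooom
2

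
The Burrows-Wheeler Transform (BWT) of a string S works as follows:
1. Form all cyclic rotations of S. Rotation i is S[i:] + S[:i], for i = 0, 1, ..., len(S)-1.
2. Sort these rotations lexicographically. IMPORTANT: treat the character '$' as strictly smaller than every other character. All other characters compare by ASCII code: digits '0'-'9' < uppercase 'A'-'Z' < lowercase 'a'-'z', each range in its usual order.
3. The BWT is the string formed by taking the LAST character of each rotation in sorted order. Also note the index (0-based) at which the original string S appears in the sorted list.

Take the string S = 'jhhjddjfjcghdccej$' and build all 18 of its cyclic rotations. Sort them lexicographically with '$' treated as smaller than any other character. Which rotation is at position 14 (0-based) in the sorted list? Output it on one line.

Answer: jcghdccej$jhhjddjf

Derivation:
All 18 rotations (rotation i = S[i:]+S[:i]):
  rot[0] = jhhjddjfjcghdccej$
  rot[1] = hhjddjfjcghdccej$j
  rot[2] = hjddjfjcghdccej$jh
  rot[3] = jddjfjcghdccej$jhh
  rot[4] = ddjfjcghdccej$jhhj
  rot[5] = djfjcghdccej$jhhjd
  rot[6] = jfjcghdccej$jhhjdd
  rot[7] = fjcghdccej$jhhjddj
  rot[8] = jcghdccej$jhhjddjf
  rot[9] = cghdccej$jhhjddjfj
  rot[10] = ghdccej$jhhjddjfjc
  rot[11] = hdccej$jhhjddjfjcg
  rot[12] = dccej$jhhjddjfjcgh
  rot[13] = ccej$jhhjddjfjcghd
  rot[14] = cej$jhhjddjfjcghdc
  rot[15] = ej$jhhjddjfjcghdcc
  rot[16] = j$jhhjddjfjcghdcce
  rot[17] = $jhhjddjfjcghdccej
Sorted (with $ < everything):
  sorted[0] = $jhhjddjfjcghdccej
  sorted[1] = ccej$jhhjddjfjcghd
  sorted[2] = cej$jhhjddjfjcghdc
  sorted[3] = cghdccej$jhhjddjfj
  sorted[4] = dccej$jhhjddjfjcgh
  sorted[5] = ddjfjcghdccej$jhhj
  sorted[6] = djfjcghdccej$jhhjd
  sorted[7] = ej$jhhjddjfjcghdcc
  sorted[8] = fjcghdccej$jhhjddj
  sorted[9] = ghdccej$jhhjddjfjc
  sorted[10] = hdccej$jhhjddjfjcg
  sorted[11] = hhjddjfjcghdccej$j
  sorted[12] = hjddjfjcghdccej$jh
  sorted[13] = j$jhhjddjfjcghdcce
  sorted[14] = jcghdccej$jhhjddjf
  sorted[15] = jddjfjcghdccej$jhh
  sorted[16] = jfjcghdccej$jhhjdd
  sorted[17] = jhhjddjfjcghdccej$
sorted[14] = jcghdccej$jhhjddjf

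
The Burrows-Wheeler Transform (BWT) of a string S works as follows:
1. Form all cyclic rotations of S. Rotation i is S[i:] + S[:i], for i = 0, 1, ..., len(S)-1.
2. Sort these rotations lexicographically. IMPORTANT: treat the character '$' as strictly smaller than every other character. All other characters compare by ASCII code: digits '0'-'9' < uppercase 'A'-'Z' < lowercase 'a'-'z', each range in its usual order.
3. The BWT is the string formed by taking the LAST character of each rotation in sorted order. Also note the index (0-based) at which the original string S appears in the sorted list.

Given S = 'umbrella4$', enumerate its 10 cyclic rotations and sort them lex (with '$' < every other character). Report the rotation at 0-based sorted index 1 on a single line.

Answer: 4$umbrella

Derivation:
All 10 rotations (rotation i = S[i:]+S[:i]):
  rot[0] = umbrella4$
  rot[1] = mbrella4$u
  rot[2] = brella4$um
  rot[3] = rella4$umb
  rot[4] = ella4$umbr
  rot[5] = lla4$umbre
  rot[6] = la4$umbrel
  rot[7] = a4$umbrell
  rot[8] = 4$umbrella
  rot[9] = $umbrella4
Sorted (with $ < everything):
  sorted[0] = $umbrella4
  sorted[1] = 4$umbrella
  sorted[2] = a4$umbrell
  sorted[3] = brella4$um
  sorted[4] = ella4$umbr
  sorted[5] = la4$umbrel
  sorted[6] = lla4$umbre
  sorted[7] = mbrella4$u
  sorted[8] = rella4$umb
  sorted[9] = umbrella4$
sorted[1] = 4$umbrella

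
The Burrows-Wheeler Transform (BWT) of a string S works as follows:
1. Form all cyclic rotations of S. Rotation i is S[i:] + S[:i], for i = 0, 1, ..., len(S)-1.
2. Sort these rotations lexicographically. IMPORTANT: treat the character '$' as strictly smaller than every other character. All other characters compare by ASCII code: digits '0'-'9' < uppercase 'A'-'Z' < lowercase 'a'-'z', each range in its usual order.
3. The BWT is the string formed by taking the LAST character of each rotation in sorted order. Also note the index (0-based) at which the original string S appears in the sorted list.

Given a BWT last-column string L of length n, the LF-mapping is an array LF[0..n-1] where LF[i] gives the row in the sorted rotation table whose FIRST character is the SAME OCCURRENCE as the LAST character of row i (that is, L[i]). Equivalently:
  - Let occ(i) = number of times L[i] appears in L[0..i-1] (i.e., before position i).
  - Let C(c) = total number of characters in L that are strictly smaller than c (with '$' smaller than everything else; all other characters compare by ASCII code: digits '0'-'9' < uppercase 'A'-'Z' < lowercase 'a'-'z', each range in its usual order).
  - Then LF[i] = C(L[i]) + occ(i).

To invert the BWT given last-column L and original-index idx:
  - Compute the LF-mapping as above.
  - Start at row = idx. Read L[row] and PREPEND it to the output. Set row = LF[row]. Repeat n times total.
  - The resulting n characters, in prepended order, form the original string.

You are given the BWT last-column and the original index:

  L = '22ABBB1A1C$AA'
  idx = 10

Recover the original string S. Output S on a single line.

LF mapping: 3 4 5 9 10 11 1 6 2 12 0 7 8
Walk LF starting at row 10, prepending L[row]:
  step 1: row=10, L[10]='$', prepend. Next row=LF[10]=0
  step 2: row=0, L[0]='2', prepend. Next row=LF[0]=3
  step 3: row=3, L[3]='B', prepend. Next row=LF[3]=9
  step 4: row=9, L[9]='C', prepend. Next row=LF[9]=12
  step 5: row=12, L[12]='A', prepend. Next row=LF[12]=8
  step 6: row=8, L[8]='1', prepend. Next row=LF[8]=2
  step 7: row=2, L[2]='A', prepend. Next row=LF[2]=5
  step 8: row=5, L[5]='B', prepend. Next row=LF[5]=11
  step 9: row=11, L[11]='A', prepend. Next row=LF[11]=7
  step 10: row=7, L[7]='A', prepend. Next row=LF[7]=6
  step 11: row=6, L[6]='1', prepend. Next row=LF[6]=1
  step 12: row=1, L[1]='2', prepend. Next row=LF[1]=4
  step 13: row=4, L[4]='B', prepend. Next row=LF[4]=10
Reversed output: B21AABA1ACB2$

Answer: B21AABA1ACB2$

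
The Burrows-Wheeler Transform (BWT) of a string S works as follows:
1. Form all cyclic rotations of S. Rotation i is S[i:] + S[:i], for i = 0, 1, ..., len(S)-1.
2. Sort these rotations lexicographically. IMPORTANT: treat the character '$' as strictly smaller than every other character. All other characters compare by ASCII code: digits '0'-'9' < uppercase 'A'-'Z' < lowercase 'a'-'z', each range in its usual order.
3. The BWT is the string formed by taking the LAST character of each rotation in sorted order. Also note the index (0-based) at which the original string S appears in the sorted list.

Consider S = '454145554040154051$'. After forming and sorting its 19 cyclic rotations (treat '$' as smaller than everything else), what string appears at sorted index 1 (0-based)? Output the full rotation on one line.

All 19 rotations (rotation i = S[i:]+S[:i]):
  rot[0] = 454145554040154051$
  rot[1] = 54145554040154051$4
  rot[2] = 4145554040154051$45
  rot[3] = 145554040154051$454
  rot[4] = 45554040154051$4541
  rot[5] = 5554040154051$45414
  rot[6] = 554040154051$454145
  rot[7] = 54040154051$4541455
  rot[8] = 4040154051$45414555
  rot[9] = 040154051$454145554
  rot[10] = 40154051$4541455540
  rot[11] = 0154051$45414555404
  rot[12] = 154051$454145554040
  rot[13] = 54051$4541455540401
  rot[14] = 4051$45414555404015
  rot[15] = 051$454145554040154
  rot[16] = 51$4541455540401540
  rot[17] = 1$45414555404015405
  rot[18] = $454145554040154051
Sorted (with $ < everything):
  sorted[0] = $454145554040154051
  sorted[1] = 0154051$45414555404
  sorted[2] = 040154051$454145554
  sorted[3] = 051$454145554040154
  sorted[4] = 1$45414555404015405
  sorted[5] = 145554040154051$454
  sorted[6] = 154051$454145554040
  sorted[7] = 40154051$4541455540
  sorted[8] = 4040154051$45414555
  sorted[9] = 4051$45414555404015
  sorted[10] = 4145554040154051$45
  sorted[11] = 454145554040154051$
  sorted[12] = 45554040154051$4541
  sorted[13] = 51$4541455540401540
  sorted[14] = 54040154051$4541455
  sorted[15] = 54051$4541455540401
  sorted[16] = 54145554040154051$4
  sorted[17] = 554040154051$454145
  sorted[18] = 5554040154051$45414
sorted[1] = 0154051$45414555404

Answer: 0154051$45414555404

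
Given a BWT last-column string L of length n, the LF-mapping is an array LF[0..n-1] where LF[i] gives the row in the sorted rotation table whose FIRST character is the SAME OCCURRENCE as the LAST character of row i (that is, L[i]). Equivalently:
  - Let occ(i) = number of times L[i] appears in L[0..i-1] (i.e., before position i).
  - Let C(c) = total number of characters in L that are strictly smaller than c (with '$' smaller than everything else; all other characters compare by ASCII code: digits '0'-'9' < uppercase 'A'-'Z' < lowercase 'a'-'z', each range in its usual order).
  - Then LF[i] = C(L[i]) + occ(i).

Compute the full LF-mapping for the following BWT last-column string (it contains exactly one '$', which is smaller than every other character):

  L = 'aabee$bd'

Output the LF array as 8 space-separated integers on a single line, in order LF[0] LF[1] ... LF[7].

Char counts: '$':1, 'a':2, 'b':2, 'd':1, 'e':2
C (first-col start): C('$')=0, C('a')=1, C('b')=3, C('d')=5, C('e')=6
L[0]='a': occ=0, LF[0]=C('a')+0=1+0=1
L[1]='a': occ=1, LF[1]=C('a')+1=1+1=2
L[2]='b': occ=0, LF[2]=C('b')+0=3+0=3
L[3]='e': occ=0, LF[3]=C('e')+0=6+0=6
L[4]='e': occ=1, LF[4]=C('e')+1=6+1=7
L[5]='$': occ=0, LF[5]=C('$')+0=0+0=0
L[6]='b': occ=1, LF[6]=C('b')+1=3+1=4
L[7]='d': occ=0, LF[7]=C('d')+0=5+0=5

Answer: 1 2 3 6 7 0 4 5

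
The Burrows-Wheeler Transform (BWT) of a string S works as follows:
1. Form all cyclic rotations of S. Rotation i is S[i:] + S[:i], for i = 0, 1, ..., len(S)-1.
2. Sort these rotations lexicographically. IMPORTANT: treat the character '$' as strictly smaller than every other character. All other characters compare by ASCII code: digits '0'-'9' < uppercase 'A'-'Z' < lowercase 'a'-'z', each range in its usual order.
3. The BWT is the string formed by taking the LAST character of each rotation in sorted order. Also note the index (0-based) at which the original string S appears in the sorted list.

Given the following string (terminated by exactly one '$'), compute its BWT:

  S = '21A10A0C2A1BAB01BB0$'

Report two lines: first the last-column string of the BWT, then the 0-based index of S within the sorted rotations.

All 20 rotations (rotation i = S[i:]+S[:i]):
  rot[0] = 21A10A0C2A1BAB01BB0$
  rot[1] = 1A10A0C2A1BAB01BB0$2
  rot[2] = A10A0C2A1BAB01BB0$21
  rot[3] = 10A0C2A1BAB01BB0$21A
  rot[4] = 0A0C2A1BAB01BB0$21A1
  rot[5] = A0C2A1BAB01BB0$21A10
  rot[6] = 0C2A1BAB01BB0$21A10A
  rot[7] = C2A1BAB01BB0$21A10A0
  rot[8] = 2A1BAB01BB0$21A10A0C
  rot[9] = A1BAB01BB0$21A10A0C2
  rot[10] = 1BAB01BB0$21A10A0C2A
  rot[11] = BAB01BB0$21A10A0C2A1
  rot[12] = AB01BB0$21A10A0C2A1B
  rot[13] = B01BB0$21A10A0C2A1BA
  rot[14] = 01BB0$21A10A0C2A1BAB
  rot[15] = 1BB0$21A10A0C2A1BAB0
  rot[16] = BB0$21A10A0C2A1BAB01
  rot[17] = B0$21A10A0C2A1BAB01B
  rot[18] = 0$21A10A0C2A1BAB01BB
  rot[19] = $21A10A0C2A1BAB01BB0
Sorted (with $ < everything):
  sorted[0] = $21A10A0C2A1BAB01BB0  (last char: '0')
  sorted[1] = 0$21A10A0C2A1BAB01BB  (last char: 'B')
  sorted[2] = 01BB0$21A10A0C2A1BAB  (last char: 'B')
  sorted[3] = 0A0C2A1BAB01BB0$21A1  (last char: '1')
  sorted[4] = 0C2A1BAB01BB0$21A10A  (last char: 'A')
  sorted[5] = 10A0C2A1BAB01BB0$21A  (last char: 'A')
  sorted[6] = 1A10A0C2A1BAB01BB0$2  (last char: '2')
  sorted[7] = 1BAB01BB0$21A10A0C2A  (last char: 'A')
  sorted[8] = 1BB0$21A10A0C2A1BAB0  (last char: '0')
  sorted[9] = 21A10A0C2A1BAB01BB0$  (last char: '$')
  sorted[10] = 2A1BAB01BB0$21A10A0C  (last char: 'C')
  sorted[11] = A0C2A1BAB01BB0$21A10  (last char: '0')
  sorted[12] = A10A0C2A1BAB01BB0$21  (last char: '1')
  sorted[13] = A1BAB01BB0$21A10A0C2  (last char: '2')
  sorted[14] = AB01BB0$21A10A0C2A1B  (last char: 'B')
  sorted[15] = B0$21A10A0C2A1BAB01B  (last char: 'B')
  sorted[16] = B01BB0$21A10A0C2A1BA  (last char: 'A')
  sorted[17] = BAB01BB0$21A10A0C2A1  (last char: '1')
  sorted[18] = BB0$21A10A0C2A1BAB01  (last char: '1')
  sorted[19] = C2A1BAB01BB0$21A10A0  (last char: '0')
Last column: 0BB1AA2A0$C012BBA110
Original string S is at sorted index 9

Answer: 0BB1AA2A0$C012BBA110
9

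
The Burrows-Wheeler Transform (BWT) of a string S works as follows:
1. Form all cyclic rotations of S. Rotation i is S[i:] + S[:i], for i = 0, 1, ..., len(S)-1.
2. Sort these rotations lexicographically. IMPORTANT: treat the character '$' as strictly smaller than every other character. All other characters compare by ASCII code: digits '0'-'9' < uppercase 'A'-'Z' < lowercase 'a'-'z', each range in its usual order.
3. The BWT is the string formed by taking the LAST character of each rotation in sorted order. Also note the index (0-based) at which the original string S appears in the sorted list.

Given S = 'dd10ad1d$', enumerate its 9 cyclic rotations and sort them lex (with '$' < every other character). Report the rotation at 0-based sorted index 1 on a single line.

Answer: 0ad1d$dd1

Derivation:
All 9 rotations (rotation i = S[i:]+S[:i]):
  rot[0] = dd10ad1d$
  rot[1] = d10ad1d$d
  rot[2] = 10ad1d$dd
  rot[3] = 0ad1d$dd1
  rot[4] = ad1d$dd10
  rot[5] = d1d$dd10a
  rot[6] = 1d$dd10ad
  rot[7] = d$dd10ad1
  rot[8] = $dd10ad1d
Sorted (with $ < everything):
  sorted[0] = $dd10ad1d
  sorted[1] = 0ad1d$dd1
  sorted[2] = 10ad1d$dd
  sorted[3] = 1d$dd10ad
  sorted[4] = ad1d$dd10
  sorted[5] = d$dd10ad1
  sorted[6] = d10ad1d$d
  sorted[7] = d1d$dd10a
  sorted[8] = dd10ad1d$
sorted[1] = 0ad1d$dd1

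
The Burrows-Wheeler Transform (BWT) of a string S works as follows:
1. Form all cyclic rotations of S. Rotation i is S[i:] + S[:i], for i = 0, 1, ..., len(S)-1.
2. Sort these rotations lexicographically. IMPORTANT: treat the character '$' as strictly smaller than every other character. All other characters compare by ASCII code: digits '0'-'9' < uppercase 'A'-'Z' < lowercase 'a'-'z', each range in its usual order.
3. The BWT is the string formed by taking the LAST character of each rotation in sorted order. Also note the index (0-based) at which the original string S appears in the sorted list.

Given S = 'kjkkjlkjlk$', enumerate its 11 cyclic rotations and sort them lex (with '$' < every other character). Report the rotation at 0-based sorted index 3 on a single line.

Answer: jlkjlk$kjkk

Derivation:
All 11 rotations (rotation i = S[i:]+S[:i]):
  rot[0] = kjkkjlkjlk$
  rot[1] = jkkjlkjlk$k
  rot[2] = kkjlkjlk$kj
  rot[3] = kjlkjlk$kjk
  rot[4] = jlkjlk$kjkk
  rot[5] = lkjlk$kjkkj
  rot[6] = kjlk$kjkkjl
  rot[7] = jlk$kjkkjlk
  rot[8] = lk$kjkkjlkj
  rot[9] = k$kjkkjlkjl
  rot[10] = $kjkkjlkjlk
Sorted (with $ < everything):
  sorted[0] = $kjkkjlkjlk
  sorted[1] = jkkjlkjlk$k
  sorted[2] = jlk$kjkkjlk
  sorted[3] = jlkjlk$kjkk
  sorted[4] = k$kjkkjlkjl
  sorted[5] = kjkkjlkjlk$
  sorted[6] = kjlk$kjkkjl
  sorted[7] = kjlkjlk$kjk
  sorted[8] = kkjlkjlk$kj
  sorted[9] = lk$kjkkjlkj
  sorted[10] = lkjlk$kjkkj
sorted[3] = jlkjlk$kjkk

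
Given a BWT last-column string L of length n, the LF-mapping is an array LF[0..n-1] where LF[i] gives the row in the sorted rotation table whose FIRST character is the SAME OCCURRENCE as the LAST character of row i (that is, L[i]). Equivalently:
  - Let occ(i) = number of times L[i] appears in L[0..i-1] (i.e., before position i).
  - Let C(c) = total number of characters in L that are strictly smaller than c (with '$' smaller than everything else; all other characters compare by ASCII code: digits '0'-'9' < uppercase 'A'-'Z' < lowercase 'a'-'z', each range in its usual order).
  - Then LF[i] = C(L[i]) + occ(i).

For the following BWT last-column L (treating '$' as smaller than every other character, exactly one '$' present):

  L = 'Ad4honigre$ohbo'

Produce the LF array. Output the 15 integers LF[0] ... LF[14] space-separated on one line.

Answer: 2 4 1 7 11 10 9 6 14 5 0 12 8 3 13

Derivation:
Char counts: '$':1, '4':1, 'A':1, 'b':1, 'd':1, 'e':1, 'g':1, 'h':2, 'i':1, 'n':1, 'o':3, 'r':1
C (first-col start): C('$')=0, C('4')=1, C('A')=2, C('b')=3, C('d')=4, C('e')=5, C('g')=6, C('h')=7, C('i')=9, C('n')=10, C('o')=11, C('r')=14
L[0]='A': occ=0, LF[0]=C('A')+0=2+0=2
L[1]='d': occ=0, LF[1]=C('d')+0=4+0=4
L[2]='4': occ=0, LF[2]=C('4')+0=1+0=1
L[3]='h': occ=0, LF[3]=C('h')+0=7+0=7
L[4]='o': occ=0, LF[4]=C('o')+0=11+0=11
L[5]='n': occ=0, LF[5]=C('n')+0=10+0=10
L[6]='i': occ=0, LF[6]=C('i')+0=9+0=9
L[7]='g': occ=0, LF[7]=C('g')+0=6+0=6
L[8]='r': occ=0, LF[8]=C('r')+0=14+0=14
L[9]='e': occ=0, LF[9]=C('e')+0=5+0=5
L[10]='$': occ=0, LF[10]=C('$')+0=0+0=0
L[11]='o': occ=1, LF[11]=C('o')+1=11+1=12
L[12]='h': occ=1, LF[12]=C('h')+1=7+1=8
L[13]='b': occ=0, LF[13]=C('b')+0=3+0=3
L[14]='o': occ=2, LF[14]=C('o')+2=11+2=13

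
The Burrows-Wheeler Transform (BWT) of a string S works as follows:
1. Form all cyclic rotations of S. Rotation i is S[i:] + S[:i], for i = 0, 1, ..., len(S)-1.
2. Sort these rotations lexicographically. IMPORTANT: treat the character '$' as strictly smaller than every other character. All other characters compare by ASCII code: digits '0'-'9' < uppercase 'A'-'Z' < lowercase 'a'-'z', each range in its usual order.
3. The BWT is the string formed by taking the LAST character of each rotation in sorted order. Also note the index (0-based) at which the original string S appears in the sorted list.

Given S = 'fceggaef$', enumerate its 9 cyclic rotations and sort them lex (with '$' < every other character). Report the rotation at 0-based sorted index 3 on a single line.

Answer: ef$fcegga

Derivation:
All 9 rotations (rotation i = S[i:]+S[:i]):
  rot[0] = fceggaef$
  rot[1] = ceggaef$f
  rot[2] = eggaef$fc
  rot[3] = ggaef$fce
  rot[4] = gaef$fceg
  rot[5] = aef$fcegg
  rot[6] = ef$fcegga
  rot[7] = f$fceggae
  rot[8] = $fceggaef
Sorted (with $ < everything):
  sorted[0] = $fceggaef
  sorted[1] = aef$fcegg
  sorted[2] = ceggaef$f
  sorted[3] = ef$fcegga
  sorted[4] = eggaef$fc
  sorted[5] = f$fceggae
  sorted[6] = fceggaef$
  sorted[7] = gaef$fceg
  sorted[8] = ggaef$fce
sorted[3] = ef$fcegga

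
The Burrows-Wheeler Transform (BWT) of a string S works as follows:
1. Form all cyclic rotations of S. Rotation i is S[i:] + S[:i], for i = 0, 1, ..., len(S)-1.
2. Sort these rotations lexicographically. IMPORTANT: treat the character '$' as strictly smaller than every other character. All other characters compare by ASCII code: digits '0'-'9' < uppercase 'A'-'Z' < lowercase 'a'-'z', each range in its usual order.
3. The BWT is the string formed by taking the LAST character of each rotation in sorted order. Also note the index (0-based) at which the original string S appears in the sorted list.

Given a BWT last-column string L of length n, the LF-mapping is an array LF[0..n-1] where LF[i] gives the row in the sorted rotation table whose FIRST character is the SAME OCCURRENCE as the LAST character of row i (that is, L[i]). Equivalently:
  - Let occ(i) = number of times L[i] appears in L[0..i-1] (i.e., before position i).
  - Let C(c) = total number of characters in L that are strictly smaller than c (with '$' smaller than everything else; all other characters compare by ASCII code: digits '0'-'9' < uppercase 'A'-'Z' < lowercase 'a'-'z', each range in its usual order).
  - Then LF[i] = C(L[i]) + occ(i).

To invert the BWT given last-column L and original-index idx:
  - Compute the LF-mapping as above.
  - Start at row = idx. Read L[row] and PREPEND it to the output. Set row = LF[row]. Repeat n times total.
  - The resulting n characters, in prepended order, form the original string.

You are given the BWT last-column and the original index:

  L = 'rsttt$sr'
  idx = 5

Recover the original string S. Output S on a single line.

Answer: trtstsr$

Derivation:
LF mapping: 1 3 5 6 7 0 4 2
Walk LF starting at row 5, prepending L[row]:
  step 1: row=5, L[5]='$', prepend. Next row=LF[5]=0
  step 2: row=0, L[0]='r', prepend. Next row=LF[0]=1
  step 3: row=1, L[1]='s', prepend. Next row=LF[1]=3
  step 4: row=3, L[3]='t', prepend. Next row=LF[3]=6
  step 5: row=6, L[6]='s', prepend. Next row=LF[6]=4
  step 6: row=4, L[4]='t', prepend. Next row=LF[4]=7
  step 7: row=7, L[7]='r', prepend. Next row=LF[7]=2
  step 8: row=2, L[2]='t', prepend. Next row=LF[2]=5
Reversed output: trtstsr$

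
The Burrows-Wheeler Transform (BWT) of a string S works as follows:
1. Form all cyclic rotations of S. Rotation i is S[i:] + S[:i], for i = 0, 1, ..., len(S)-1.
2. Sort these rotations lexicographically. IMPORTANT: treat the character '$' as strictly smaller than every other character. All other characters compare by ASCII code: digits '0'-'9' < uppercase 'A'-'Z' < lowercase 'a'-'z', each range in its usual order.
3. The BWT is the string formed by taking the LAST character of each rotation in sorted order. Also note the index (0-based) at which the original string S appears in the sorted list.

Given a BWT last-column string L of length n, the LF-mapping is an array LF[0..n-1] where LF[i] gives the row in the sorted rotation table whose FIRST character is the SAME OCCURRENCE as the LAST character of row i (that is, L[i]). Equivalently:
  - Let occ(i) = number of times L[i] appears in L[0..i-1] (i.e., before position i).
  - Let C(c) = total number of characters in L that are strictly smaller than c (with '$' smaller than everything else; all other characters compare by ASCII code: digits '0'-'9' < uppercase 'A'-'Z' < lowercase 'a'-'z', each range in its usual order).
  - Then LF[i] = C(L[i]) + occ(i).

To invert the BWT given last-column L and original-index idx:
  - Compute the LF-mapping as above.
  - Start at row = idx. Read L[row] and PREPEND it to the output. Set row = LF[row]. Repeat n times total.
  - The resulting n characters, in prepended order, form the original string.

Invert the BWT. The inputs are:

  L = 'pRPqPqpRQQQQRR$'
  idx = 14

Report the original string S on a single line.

LF mapping: 11 7 1 13 2 14 12 8 3 4 5 6 9 10 0
Walk LF starting at row 14, prepending L[row]:
  step 1: row=14, L[14]='$', prepend. Next row=LF[14]=0
  step 2: row=0, L[0]='p', prepend. Next row=LF[0]=11
  step 3: row=11, L[11]='Q', prepend. Next row=LF[11]=6
  step 4: row=6, L[6]='p', prepend. Next row=LF[6]=12
  step 5: row=12, L[12]='R', prepend. Next row=LF[12]=9
  step 6: row=9, L[9]='Q', prepend. Next row=LF[9]=4
  step 7: row=4, L[4]='P', prepend. Next row=LF[4]=2
  step 8: row=2, L[2]='P', prepend. Next row=LF[2]=1
  step 9: row=1, L[1]='R', prepend. Next row=LF[1]=7
  step 10: row=7, L[7]='R', prepend. Next row=LF[7]=8
  step 11: row=8, L[8]='Q', prepend. Next row=LF[8]=3
  step 12: row=3, L[3]='q', prepend. Next row=LF[3]=13
  step 13: row=13, L[13]='R', prepend. Next row=LF[13]=10
  step 14: row=10, L[10]='Q', prepend. Next row=LF[10]=5
  step 15: row=5, L[5]='q', prepend. Next row=LF[5]=14
Reversed output: qQRqQRRPPQRpQp$

Answer: qQRqQRRPPQRpQp$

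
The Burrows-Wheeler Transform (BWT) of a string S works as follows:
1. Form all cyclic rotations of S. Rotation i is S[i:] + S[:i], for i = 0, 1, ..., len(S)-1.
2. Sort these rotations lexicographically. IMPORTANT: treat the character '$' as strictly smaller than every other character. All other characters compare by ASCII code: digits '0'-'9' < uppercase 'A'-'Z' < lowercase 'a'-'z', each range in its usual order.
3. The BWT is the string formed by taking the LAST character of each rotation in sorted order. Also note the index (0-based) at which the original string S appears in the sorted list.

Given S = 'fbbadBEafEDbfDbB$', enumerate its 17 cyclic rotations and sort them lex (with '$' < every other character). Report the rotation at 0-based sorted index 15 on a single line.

All 17 rotations (rotation i = S[i:]+S[:i]):
  rot[0] = fbbadBEafEDbfDbB$
  rot[1] = bbadBEafEDbfDbB$f
  rot[2] = badBEafEDbfDbB$fb
  rot[3] = adBEafEDbfDbB$fbb
  rot[4] = dBEafEDbfDbB$fbba
  rot[5] = BEafEDbfDbB$fbbad
  rot[6] = EafEDbfDbB$fbbadB
  rot[7] = afEDbfDbB$fbbadBE
  rot[8] = fEDbfDbB$fbbadBEa
  rot[9] = EDbfDbB$fbbadBEaf
  rot[10] = DbfDbB$fbbadBEafE
  rot[11] = bfDbB$fbbadBEafED
  rot[12] = fDbB$fbbadBEafEDb
  rot[13] = DbB$fbbadBEafEDbf
  rot[14] = bB$fbbadBEafEDbfD
  rot[15] = B$fbbadBEafEDbfDb
  rot[16] = $fbbadBEafEDbfDbB
Sorted (with $ < everything):
  sorted[0] = $fbbadBEafEDbfDbB
  sorted[1] = B$fbbadBEafEDbfDb
  sorted[2] = BEafEDbfDbB$fbbad
  sorted[3] = DbB$fbbadBEafEDbf
  sorted[4] = DbfDbB$fbbadBEafE
  sorted[5] = EDbfDbB$fbbadBEaf
  sorted[6] = EafEDbfDbB$fbbadB
  sorted[7] = adBEafEDbfDbB$fbb
  sorted[8] = afEDbfDbB$fbbadBE
  sorted[9] = bB$fbbadBEafEDbfD
  sorted[10] = badBEafEDbfDbB$fb
  sorted[11] = bbadBEafEDbfDbB$f
  sorted[12] = bfDbB$fbbadBEafED
  sorted[13] = dBEafEDbfDbB$fbba
  sorted[14] = fDbB$fbbadBEafEDb
  sorted[15] = fEDbfDbB$fbbadBEa
  sorted[16] = fbbadBEafEDbfDbB$
sorted[15] = fEDbfDbB$fbbadBEa

Answer: fEDbfDbB$fbbadBEa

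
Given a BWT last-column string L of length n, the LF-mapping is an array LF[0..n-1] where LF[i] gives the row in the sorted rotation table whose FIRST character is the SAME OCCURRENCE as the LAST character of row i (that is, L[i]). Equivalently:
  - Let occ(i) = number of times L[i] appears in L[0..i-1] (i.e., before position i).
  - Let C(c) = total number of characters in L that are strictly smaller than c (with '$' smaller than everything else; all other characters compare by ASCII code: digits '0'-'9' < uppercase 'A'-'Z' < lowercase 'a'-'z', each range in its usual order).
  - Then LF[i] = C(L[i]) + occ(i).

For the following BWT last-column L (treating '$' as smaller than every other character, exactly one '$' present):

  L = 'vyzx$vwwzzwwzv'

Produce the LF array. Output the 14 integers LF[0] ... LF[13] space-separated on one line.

Char counts: '$':1, 'v':3, 'w':4, 'x':1, 'y':1, 'z':4
C (first-col start): C('$')=0, C('v')=1, C('w')=4, C('x')=8, C('y')=9, C('z')=10
L[0]='v': occ=0, LF[0]=C('v')+0=1+0=1
L[1]='y': occ=0, LF[1]=C('y')+0=9+0=9
L[2]='z': occ=0, LF[2]=C('z')+0=10+0=10
L[3]='x': occ=0, LF[3]=C('x')+0=8+0=8
L[4]='$': occ=0, LF[4]=C('$')+0=0+0=0
L[5]='v': occ=1, LF[5]=C('v')+1=1+1=2
L[6]='w': occ=0, LF[6]=C('w')+0=4+0=4
L[7]='w': occ=1, LF[7]=C('w')+1=4+1=5
L[8]='z': occ=1, LF[8]=C('z')+1=10+1=11
L[9]='z': occ=2, LF[9]=C('z')+2=10+2=12
L[10]='w': occ=2, LF[10]=C('w')+2=4+2=6
L[11]='w': occ=3, LF[11]=C('w')+3=4+3=7
L[12]='z': occ=3, LF[12]=C('z')+3=10+3=13
L[13]='v': occ=2, LF[13]=C('v')+2=1+2=3

Answer: 1 9 10 8 0 2 4 5 11 12 6 7 13 3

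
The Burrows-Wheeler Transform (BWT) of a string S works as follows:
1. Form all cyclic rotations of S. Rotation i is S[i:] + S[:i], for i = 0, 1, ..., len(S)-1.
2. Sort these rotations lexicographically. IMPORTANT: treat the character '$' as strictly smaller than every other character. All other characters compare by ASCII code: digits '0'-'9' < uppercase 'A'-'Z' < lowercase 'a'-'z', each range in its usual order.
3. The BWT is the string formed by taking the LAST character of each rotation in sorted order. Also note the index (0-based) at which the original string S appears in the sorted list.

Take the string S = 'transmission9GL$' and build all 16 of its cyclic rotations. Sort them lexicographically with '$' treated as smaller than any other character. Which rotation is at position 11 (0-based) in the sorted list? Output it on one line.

All 16 rotations (rotation i = S[i:]+S[:i]):
  rot[0] = transmission9GL$
  rot[1] = ransmission9GL$t
  rot[2] = ansmission9GL$tr
  rot[3] = nsmission9GL$tra
  rot[4] = smission9GL$tran
  rot[5] = mission9GL$trans
  rot[6] = ission9GL$transm
  rot[7] = ssion9GL$transmi
  rot[8] = sion9GL$transmis
  rot[9] = ion9GL$transmiss
  rot[10] = on9GL$transmissi
  rot[11] = n9GL$transmissio
  rot[12] = 9GL$transmission
  rot[13] = GL$transmission9
  rot[14] = L$transmission9G
  rot[15] = $transmission9GL
Sorted (with $ < everything):
  sorted[0] = $transmission9GL
  sorted[1] = 9GL$transmission
  sorted[2] = GL$transmission9
  sorted[3] = L$transmission9G
  sorted[4] = ansmission9GL$tr
  sorted[5] = ion9GL$transmiss
  sorted[6] = ission9GL$transm
  sorted[7] = mission9GL$trans
  sorted[8] = n9GL$transmissio
  sorted[9] = nsmission9GL$tra
  sorted[10] = on9GL$transmissi
  sorted[11] = ransmission9GL$t
  sorted[12] = sion9GL$transmis
  sorted[13] = smission9GL$tran
  sorted[14] = ssion9GL$transmi
  sorted[15] = transmission9GL$
sorted[11] = ransmission9GL$t

Answer: ransmission9GL$t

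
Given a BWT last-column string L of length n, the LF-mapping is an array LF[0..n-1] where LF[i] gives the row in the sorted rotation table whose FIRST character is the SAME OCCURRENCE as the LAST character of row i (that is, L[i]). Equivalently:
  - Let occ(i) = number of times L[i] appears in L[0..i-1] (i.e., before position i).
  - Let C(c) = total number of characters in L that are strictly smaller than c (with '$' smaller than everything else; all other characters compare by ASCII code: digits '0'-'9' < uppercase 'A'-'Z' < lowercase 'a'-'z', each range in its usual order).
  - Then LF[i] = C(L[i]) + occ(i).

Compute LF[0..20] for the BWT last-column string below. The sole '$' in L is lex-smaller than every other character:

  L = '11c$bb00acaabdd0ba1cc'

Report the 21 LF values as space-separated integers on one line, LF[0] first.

Char counts: '$':1, '0':3, '1':3, 'a':4, 'b':4, 'c':4, 'd':2
C (first-col start): C('$')=0, C('0')=1, C('1')=4, C('a')=7, C('b')=11, C('c')=15, C('d')=19
L[0]='1': occ=0, LF[0]=C('1')+0=4+0=4
L[1]='1': occ=1, LF[1]=C('1')+1=4+1=5
L[2]='c': occ=0, LF[2]=C('c')+0=15+0=15
L[3]='$': occ=0, LF[3]=C('$')+0=0+0=0
L[4]='b': occ=0, LF[4]=C('b')+0=11+0=11
L[5]='b': occ=1, LF[5]=C('b')+1=11+1=12
L[6]='0': occ=0, LF[6]=C('0')+0=1+0=1
L[7]='0': occ=1, LF[7]=C('0')+1=1+1=2
L[8]='a': occ=0, LF[8]=C('a')+0=7+0=7
L[9]='c': occ=1, LF[9]=C('c')+1=15+1=16
L[10]='a': occ=1, LF[10]=C('a')+1=7+1=8
L[11]='a': occ=2, LF[11]=C('a')+2=7+2=9
L[12]='b': occ=2, LF[12]=C('b')+2=11+2=13
L[13]='d': occ=0, LF[13]=C('d')+0=19+0=19
L[14]='d': occ=1, LF[14]=C('d')+1=19+1=20
L[15]='0': occ=2, LF[15]=C('0')+2=1+2=3
L[16]='b': occ=3, LF[16]=C('b')+3=11+3=14
L[17]='a': occ=3, LF[17]=C('a')+3=7+3=10
L[18]='1': occ=2, LF[18]=C('1')+2=4+2=6
L[19]='c': occ=2, LF[19]=C('c')+2=15+2=17
L[20]='c': occ=3, LF[20]=C('c')+3=15+3=18

Answer: 4 5 15 0 11 12 1 2 7 16 8 9 13 19 20 3 14 10 6 17 18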